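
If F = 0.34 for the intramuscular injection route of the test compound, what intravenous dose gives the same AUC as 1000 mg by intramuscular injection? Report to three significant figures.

Systemic exposure from an extravascular dose = F × D_ev, so the equivalent IV dose is F × D_ev.
D_iv = F × D_ev = 0.34 × 1000 = 340 mg

D_iv = 340 mg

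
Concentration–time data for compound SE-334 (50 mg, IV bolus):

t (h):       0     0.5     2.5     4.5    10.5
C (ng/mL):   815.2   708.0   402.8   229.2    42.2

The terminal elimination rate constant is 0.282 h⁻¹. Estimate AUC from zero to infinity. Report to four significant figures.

Trapezoidal AUC_0→10.5:
  [0→0.5]: (815.2+708.0)/2 × 0.5 = 380.8
  [0.5→2.5]: (708.0+402.8)/2 × 2 = 1110.8
  [2.5→4.5]: (402.8+229.2)/2 × 2 = 632.0
  [4.5→10.5]: (229.2+42.2)/2 × 6 = 814.2
  Sum = 2937.8 ng/mL·h
Extrapolated tail: C_last / k_e = 42.2 / 0.282 = 149.645
AUC_0→∞ = 2937.8 + 149.645 = 3087.445 ng/mL·h

AUC = 3087 ng/mL·h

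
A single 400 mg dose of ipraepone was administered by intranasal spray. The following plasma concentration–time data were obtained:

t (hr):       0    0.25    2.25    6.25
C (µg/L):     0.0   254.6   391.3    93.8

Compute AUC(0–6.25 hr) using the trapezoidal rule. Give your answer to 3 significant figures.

AUC = 1650 µg/L·hr

Trapezoidal AUC_0→6.25:
  [0→0.25]: (0.0+254.6)/2 × 0.25 = 31.825
  [0.25→2.25]: (254.6+391.3)/2 × 2 = 645.9
  [2.25→6.25]: (391.3+93.8)/2 × 4 = 970.2
  Sum = 1647.925 µg/L·hr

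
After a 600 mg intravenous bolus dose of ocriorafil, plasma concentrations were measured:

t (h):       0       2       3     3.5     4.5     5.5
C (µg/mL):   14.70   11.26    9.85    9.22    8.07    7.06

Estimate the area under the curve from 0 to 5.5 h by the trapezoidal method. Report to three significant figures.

AUC = 57.5 µg/mL·h

Trapezoidal AUC_0→5.5:
  [0→2]: (14.70+11.26)/2 × 2 = 25.96
  [2→3]: (11.26+9.85)/2 × 1 = 10.555
  [3→3.5]: (9.85+9.22)/2 × 0.5 = 4.7675
  [3.5→4.5]: (9.22+8.07)/2 × 1 = 8.645
  [4.5→5.5]: (8.07+7.06)/2 × 1 = 7.565
  Sum = 57.4925 µg/mL·h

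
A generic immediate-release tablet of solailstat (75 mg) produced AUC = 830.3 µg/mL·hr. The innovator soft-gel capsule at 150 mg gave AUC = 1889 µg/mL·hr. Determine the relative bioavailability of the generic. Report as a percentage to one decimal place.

F_rel = (AUC_test/D_test) / (AUC_ref/D_ref)
      = (830.3/75) / (1889/150)
      = 11.0707 / 12.5933 = 0.8791 = 87.91%

F_rel = 87.9%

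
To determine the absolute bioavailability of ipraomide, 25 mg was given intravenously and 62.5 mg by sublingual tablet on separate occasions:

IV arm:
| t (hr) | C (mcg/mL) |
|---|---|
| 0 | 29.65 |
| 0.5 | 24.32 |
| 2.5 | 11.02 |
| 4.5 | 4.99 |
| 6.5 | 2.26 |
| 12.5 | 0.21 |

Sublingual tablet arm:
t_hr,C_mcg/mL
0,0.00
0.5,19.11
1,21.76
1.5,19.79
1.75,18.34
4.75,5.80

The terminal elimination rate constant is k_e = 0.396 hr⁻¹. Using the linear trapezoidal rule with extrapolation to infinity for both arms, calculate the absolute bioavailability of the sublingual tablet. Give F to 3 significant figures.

F = 0.405

Trapezoidal AUC_0→12.5 (IV):
  [0→0.5]: (29.65+24.32)/2 × 0.5 = 13.4925
  [0.5→2.5]: (24.32+11.02)/2 × 2 = 35.34
  [2.5→4.5]: (11.02+4.99)/2 × 2 = 16.01
  [4.5→6.5]: (4.99+2.26)/2 × 2 = 7.25
  [6.5→12.5]: (2.26+0.21)/2 × 6 = 7.41
  Sum = 79.5025 mcg/mL·hr
IV tail: 0.21/0.396 = 0.530; AUC_iv,0→∞ = 79.5025 + 0.530 = 80.0325 mcg/mL·hr
Trapezoidal AUC_0→4.75 (sublingual tablet):
  [0→0.5]: (0.00+19.11)/2 × 0.5 = 4.7775
  [0.5→1]: (19.11+21.76)/2 × 0.5 = 10.2175
  [1→1.5]: (21.76+19.79)/2 × 0.5 = 10.3875
  [1.5→1.75]: (19.79+18.34)/2 × 0.25 = 4.76625
  [1.75→4.75]: (18.34+5.80)/2 × 3 = 36.21
  Sum = 66.35875 mcg/mL·hr
sublingual tablet tail: 5.80/0.396 = 14.646; AUC_ev,0→∞ = 66.35875 + 14.646 = 81.00475 mcg/mL·hr
F = (AUC_ev/D_ev)/(AUC_iv/D_iv) = (81.00475/62.5)/(80.0325/25) = 1.296076/3.2013 = 0.4049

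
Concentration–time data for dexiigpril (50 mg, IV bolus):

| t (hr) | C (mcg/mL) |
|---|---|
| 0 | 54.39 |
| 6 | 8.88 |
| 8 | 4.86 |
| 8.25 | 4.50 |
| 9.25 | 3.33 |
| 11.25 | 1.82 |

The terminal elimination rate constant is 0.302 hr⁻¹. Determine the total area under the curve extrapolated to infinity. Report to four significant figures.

AUC = 219.8 mcg/mL·hr

Trapezoidal AUC_0→11.25:
  [0→6]: (54.39+8.88)/2 × 6 = 189.81
  [6→8]: (8.88+4.86)/2 × 2 = 13.74
  [8→8.25]: (4.86+4.50)/2 × 0.25 = 1.17
  [8.25→9.25]: (4.50+3.33)/2 × 1 = 3.915
  [9.25→11.25]: (3.33+1.82)/2 × 2 = 5.15
  Sum = 213.785 mcg/mL·hr
Extrapolated tail: C_last / k_e = 1.82 / 0.302 = 6.026
AUC_0→∞ = 213.785 + 6.026 = 219.811 mcg/mL·hr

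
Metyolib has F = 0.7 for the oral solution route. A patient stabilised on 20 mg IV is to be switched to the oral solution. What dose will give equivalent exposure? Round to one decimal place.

For equal systemic exposure: F × D_ev = D_iv
D_ev = D_iv / F = 20 / 0.7 = 28.5714 mg

D_oral = 28.6 mg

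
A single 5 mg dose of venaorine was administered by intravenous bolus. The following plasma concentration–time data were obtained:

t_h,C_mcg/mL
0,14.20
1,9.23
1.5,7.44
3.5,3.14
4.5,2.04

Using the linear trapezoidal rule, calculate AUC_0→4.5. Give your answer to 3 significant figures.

Trapezoidal AUC_0→4.5:
  [0→1]: (14.20+9.23)/2 × 1 = 11.715
  [1→1.5]: (9.23+7.44)/2 × 0.5 = 4.1675
  [1.5→3.5]: (7.44+3.14)/2 × 2 = 10.58
  [3.5→4.5]: (3.14+2.04)/2 × 1 = 2.59
  Sum = 29.0525 mcg/mL·h

AUC = 29.1 mcg/mL·h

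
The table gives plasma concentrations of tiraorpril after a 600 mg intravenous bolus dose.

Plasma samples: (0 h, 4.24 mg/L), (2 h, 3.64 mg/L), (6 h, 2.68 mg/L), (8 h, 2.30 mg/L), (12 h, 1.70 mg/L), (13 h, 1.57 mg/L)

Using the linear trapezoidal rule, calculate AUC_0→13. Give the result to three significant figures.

Trapezoidal AUC_0→13:
  [0→2]: (4.24+3.64)/2 × 2 = 7.88
  [2→6]: (3.64+2.68)/2 × 4 = 12.64
  [6→8]: (2.68+2.30)/2 × 2 = 4.98
  [8→12]: (2.30+1.70)/2 × 4 = 8.0
  [12→13]: (1.70+1.57)/2 × 1 = 1.635
  Sum = 35.135 mg/L·h

AUC = 35.1 mg/L·h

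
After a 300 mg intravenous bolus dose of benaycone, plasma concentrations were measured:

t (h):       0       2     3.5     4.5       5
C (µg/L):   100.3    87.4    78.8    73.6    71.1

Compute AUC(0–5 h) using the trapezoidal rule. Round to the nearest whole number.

AUC = 425 µg/L·h

Trapezoidal AUC_0→5:
  [0→2]: (100.3+87.4)/2 × 2 = 187.7
  [2→3.5]: (87.4+78.8)/2 × 1.5 = 124.65
  [3.5→4.5]: (78.8+73.6)/2 × 1 = 76.2
  [4.5→5]: (73.6+71.1)/2 × 0.5 = 36.175
  Sum = 424.725 µg/L·h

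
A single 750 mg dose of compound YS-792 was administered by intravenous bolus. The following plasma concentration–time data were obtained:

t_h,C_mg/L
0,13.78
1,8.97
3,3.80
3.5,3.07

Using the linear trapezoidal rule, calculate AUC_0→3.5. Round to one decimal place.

AUC = 25.9 mg/L·h

Trapezoidal AUC_0→3.5:
  [0→1]: (13.78+8.97)/2 × 1 = 11.375
  [1→3]: (8.97+3.80)/2 × 2 = 12.77
  [3→3.5]: (3.80+3.07)/2 × 0.5 = 1.7175
  Sum = 25.8625 mg/L·h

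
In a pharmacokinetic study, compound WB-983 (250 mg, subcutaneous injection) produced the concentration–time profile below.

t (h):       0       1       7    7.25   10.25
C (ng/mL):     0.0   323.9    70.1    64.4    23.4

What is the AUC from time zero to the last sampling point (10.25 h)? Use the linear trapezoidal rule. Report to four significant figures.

Trapezoidal AUC_0→10.25:
  [0→1]: (0.0+323.9)/2 × 1 = 161.95
  [1→7]: (323.9+70.1)/2 × 6 = 1182.0
  [7→7.25]: (70.1+64.4)/2 × 0.25 = 16.8125
  [7.25→10.25]: (64.4+23.4)/2 × 3 = 131.7
  Sum = 1492.4625 ng/mL·h

AUC = 1492 ng/mL·h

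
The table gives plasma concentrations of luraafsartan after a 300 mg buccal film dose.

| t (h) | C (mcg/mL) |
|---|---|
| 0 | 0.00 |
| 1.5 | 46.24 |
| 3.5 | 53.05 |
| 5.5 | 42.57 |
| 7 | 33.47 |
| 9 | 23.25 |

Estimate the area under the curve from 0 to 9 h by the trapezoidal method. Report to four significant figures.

Trapezoidal AUC_0→9:
  [0→1.5]: (0.00+46.24)/2 × 1.5 = 34.68
  [1.5→3.5]: (46.24+53.05)/2 × 2 = 99.29
  [3.5→5.5]: (53.05+42.57)/2 × 2 = 95.62
  [5.5→7]: (42.57+33.47)/2 × 1.5 = 57.03
  [7→9]: (33.47+23.25)/2 × 2 = 56.72
  Sum = 343.34 mcg/mL·h

AUC = 343.3 mcg/mL·h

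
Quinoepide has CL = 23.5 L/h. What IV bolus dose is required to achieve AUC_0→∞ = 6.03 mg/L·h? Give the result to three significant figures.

Dose = 142 mg

Dose_iv = CL × AUC_0→∞
     = 23.5 × 6.03 = 141.705 mg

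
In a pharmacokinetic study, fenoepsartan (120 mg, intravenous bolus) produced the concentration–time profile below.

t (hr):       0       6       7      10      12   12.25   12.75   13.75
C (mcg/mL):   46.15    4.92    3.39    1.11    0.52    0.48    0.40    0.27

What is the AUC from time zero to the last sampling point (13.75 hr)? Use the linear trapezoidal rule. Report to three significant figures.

Trapezoidal AUC_0→13.75:
  [0→6]: (46.15+4.92)/2 × 6 = 153.21
  [6→7]: (4.92+3.39)/2 × 1 = 4.155
  [7→10]: (3.39+1.11)/2 × 3 = 6.75
  [10→12]: (1.11+0.52)/2 × 2 = 1.63
  [12→12.25]: (0.52+0.48)/2 × 0.25 = 0.125
  [12.25→12.75]: (0.48+0.40)/2 × 0.5 = 0.22
  [12.75→13.75]: (0.40+0.27)/2 × 1 = 0.335
  Sum = 166.425 mcg/mL·hr

AUC = 166 mcg/mL·hr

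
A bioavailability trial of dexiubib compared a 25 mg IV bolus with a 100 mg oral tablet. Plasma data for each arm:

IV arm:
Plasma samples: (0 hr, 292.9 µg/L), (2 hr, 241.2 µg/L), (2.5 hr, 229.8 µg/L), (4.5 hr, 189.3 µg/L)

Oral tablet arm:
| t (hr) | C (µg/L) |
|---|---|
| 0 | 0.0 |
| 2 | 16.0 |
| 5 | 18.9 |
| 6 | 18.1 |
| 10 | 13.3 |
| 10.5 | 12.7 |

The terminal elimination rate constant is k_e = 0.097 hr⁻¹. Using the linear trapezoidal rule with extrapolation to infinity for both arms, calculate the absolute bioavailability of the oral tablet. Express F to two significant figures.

F = 0.024

Trapezoidal AUC_0→4.5 (IV):
  [0→2]: (292.9+241.2)/2 × 2 = 534.1
  [2→2.5]: (241.2+229.8)/2 × 0.5 = 117.75
  [2.5→4.5]: (229.8+189.3)/2 × 2 = 419.1
  Sum = 1070.95 µg/L·hr
IV tail: 189.3/0.097 = 1951.546; AUC_iv,0→∞ = 1070.95 + 1951.546 = 3022.496 µg/L·hr
Trapezoidal AUC_0→10.5 (oral tablet):
  [0→2]: (0.0+16.0)/2 × 2 = 16.0
  [2→5]: (16.0+18.9)/2 × 3 = 52.35
  [5→6]: (18.9+18.1)/2 × 1 = 18.5
  [6→10]: (18.1+13.3)/2 × 4 = 62.8
  [10→10.5]: (13.3+12.7)/2 × 0.5 = 6.5
  Sum = 156.15 µg/L·hr
oral tablet tail: 12.7/0.097 = 130.928; AUC_ev,0→∞ = 156.15 + 130.928 = 287.078 µg/L·hr
F = (AUC_ev/D_ev)/(AUC_iv/D_iv) = (287.078/100)/(3022.496/25) = 2.87078/120.89984 = 0.0237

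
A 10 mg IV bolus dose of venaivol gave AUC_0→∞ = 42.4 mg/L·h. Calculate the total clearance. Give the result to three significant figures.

CL = 0.236 L/h

CL = Dose_iv / AUC_0→∞
   = 10 / 42.4 = 0.235849 L/h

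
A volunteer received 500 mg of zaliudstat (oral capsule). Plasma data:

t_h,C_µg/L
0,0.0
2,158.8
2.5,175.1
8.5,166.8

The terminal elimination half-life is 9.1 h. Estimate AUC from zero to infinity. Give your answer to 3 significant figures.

AUC = 3460 µg/L·h

Trapezoidal AUC_0→8.5:
  [0→2]: (0.0+158.8)/2 × 2 = 158.8
  [2→2.5]: (158.8+175.1)/2 × 0.5 = 83.475
  [2.5→8.5]: (175.1+166.8)/2 × 6 = 1025.7
  Sum = 1267.975 µg/L·h
k_e = ln2 / t½ = 0.693147 / 9.1 = 0.0762 h^-1
Extrapolated tail: C_last / k_e = 166.8 / 0.0762 = 2188.976
AUC_0→∞ = 1267.975 + 2188.976 = 3456.951 µg/L·h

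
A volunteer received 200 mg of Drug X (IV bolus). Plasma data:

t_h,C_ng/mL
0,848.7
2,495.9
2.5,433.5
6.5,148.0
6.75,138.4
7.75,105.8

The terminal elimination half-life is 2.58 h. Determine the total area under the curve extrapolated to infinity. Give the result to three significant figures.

Trapezoidal AUC_0→7.75:
  [0→2]: (848.7+495.9)/2 × 2 = 1344.6
  [2→2.5]: (495.9+433.5)/2 × 0.5 = 232.35
  [2.5→6.5]: (433.5+148.0)/2 × 4 = 1163.0
  [6.5→6.75]: (148.0+138.4)/2 × 0.25 = 35.8
  [6.75→7.75]: (138.4+105.8)/2 × 1 = 122.1
  Sum = 2897.85 ng/mL·h
k_e = ln2 / t½ = 0.693147 / 2.58 = 0.2687 h^-1
Extrapolated tail: C_last / k_e = 105.8 / 0.2687 = 393.748
AUC_0→∞ = 2897.85 + 393.748 = 3291.598 ng/mL·h

AUC = 3290 ng/mL·h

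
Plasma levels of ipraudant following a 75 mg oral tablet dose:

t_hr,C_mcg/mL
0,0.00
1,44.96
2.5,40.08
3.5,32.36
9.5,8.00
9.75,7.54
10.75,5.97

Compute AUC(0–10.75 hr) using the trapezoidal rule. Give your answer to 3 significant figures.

AUC = 252 mcg/mL·hr

Trapezoidal AUC_0→10.75:
  [0→1]: (0.00+44.96)/2 × 1 = 22.48
  [1→2.5]: (44.96+40.08)/2 × 1.5 = 63.78
  [2.5→3.5]: (40.08+32.36)/2 × 1 = 36.22
  [3.5→9.5]: (32.36+8.00)/2 × 6 = 121.08
  [9.5→9.75]: (8.00+7.54)/2 × 0.25 = 1.9425
  [9.75→10.75]: (7.54+5.97)/2 × 1 = 6.755
  Sum = 252.2575 mcg/mL·hr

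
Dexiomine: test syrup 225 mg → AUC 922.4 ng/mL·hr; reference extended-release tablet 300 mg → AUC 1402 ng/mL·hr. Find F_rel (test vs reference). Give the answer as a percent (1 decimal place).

F_rel = 87.7%

F_rel = (AUC_test/D_test) / (AUC_ref/D_ref)
      = (922.4/225) / (1402/300)
      = 4.09956 / 4.67333 = 0.8772 = 87.72%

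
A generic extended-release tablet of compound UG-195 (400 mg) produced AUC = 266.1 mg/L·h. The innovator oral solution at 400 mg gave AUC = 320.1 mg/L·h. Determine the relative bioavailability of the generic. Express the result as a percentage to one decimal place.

F_rel = (AUC_test/D_test) / (AUC_ref/D_ref)
      = (266.1/400) / (320.1/400)
      = 0.66525 / 0.80025 = 0.8313 = 83.13%

F_rel = 83.1%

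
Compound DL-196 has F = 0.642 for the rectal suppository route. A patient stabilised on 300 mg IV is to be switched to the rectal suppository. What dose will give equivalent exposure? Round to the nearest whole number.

For equal systemic exposure: F × D_ev = D_iv
D_ev = D_iv / F = 300 / 0.642 = 467.29 mg

D_rectal = 467 mg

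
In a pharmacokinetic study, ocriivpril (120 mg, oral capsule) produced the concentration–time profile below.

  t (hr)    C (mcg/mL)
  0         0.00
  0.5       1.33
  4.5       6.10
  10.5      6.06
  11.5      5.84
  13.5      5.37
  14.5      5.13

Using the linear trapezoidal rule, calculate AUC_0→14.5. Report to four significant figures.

AUC = 74.08 mcg/mL·hr

Trapezoidal AUC_0→14.5:
  [0→0.5]: (0.00+1.33)/2 × 0.5 = 0.3325
  [0.5→4.5]: (1.33+6.10)/2 × 4 = 14.86
  [4.5→10.5]: (6.10+6.06)/2 × 6 = 36.48
  [10.5→11.5]: (6.06+5.84)/2 × 1 = 5.95
  [11.5→13.5]: (5.84+5.37)/2 × 2 = 11.21
  [13.5→14.5]: (5.37+5.13)/2 × 1 = 5.25
  Sum = 74.0825 mcg/mL·hr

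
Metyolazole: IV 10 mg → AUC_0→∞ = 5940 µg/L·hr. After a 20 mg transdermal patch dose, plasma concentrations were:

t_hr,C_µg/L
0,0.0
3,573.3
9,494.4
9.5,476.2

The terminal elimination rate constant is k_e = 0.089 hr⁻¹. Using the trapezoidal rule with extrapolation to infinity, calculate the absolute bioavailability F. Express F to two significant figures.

Trapezoidal AUC_0→9.5 (transdermal patch):
  [0→3]: (0.0+573.3)/2 × 3 = 859.95
  [3→9]: (573.3+494.4)/2 × 6 = 3203.1
  [9→9.5]: (494.4+476.2)/2 × 0.5 = 242.65
  Sum = 4305.7 µg/L·hr
Tail: C_last/k_e = 476.2/0.089 = 5350.562
AUC_0→∞ (transdermal patch) = 4305.7 + 5350.562 = 9656.262 µg/L·hr
F = (AUC_ev/D_ev)/(AUC_iv/D_iv) = (9656.262/20)/(5940/10) = 482.8131/594 = 0.8128

F = 0.81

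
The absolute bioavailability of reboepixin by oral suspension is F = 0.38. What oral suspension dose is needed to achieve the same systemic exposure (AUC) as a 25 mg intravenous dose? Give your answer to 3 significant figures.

D_oral = 65.8 mg

For equal systemic exposure: F × D_ev = D_iv
D_ev = D_iv / F = 25 / 0.38 = 65.7895 mg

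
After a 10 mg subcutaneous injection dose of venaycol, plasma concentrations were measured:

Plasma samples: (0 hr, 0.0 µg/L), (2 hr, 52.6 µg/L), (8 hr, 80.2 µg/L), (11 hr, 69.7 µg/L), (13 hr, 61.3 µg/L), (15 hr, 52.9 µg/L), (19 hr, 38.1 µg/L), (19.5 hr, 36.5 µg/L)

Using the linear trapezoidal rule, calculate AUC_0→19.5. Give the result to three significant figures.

Trapezoidal AUC_0→19.5:
  [0→2]: (0.0+52.6)/2 × 2 = 52.6
  [2→8]: (52.6+80.2)/2 × 6 = 398.4
  [8→11]: (80.2+69.7)/2 × 3 = 224.85
  [11→13]: (69.7+61.3)/2 × 2 = 131.0
  [13→15]: (61.3+52.9)/2 × 2 = 114.2
  [15→19]: (52.9+38.1)/2 × 4 = 182.0
  [19→19.5]: (38.1+36.5)/2 × 0.5 = 18.65
  Sum = 1121.7 µg/L·hr

AUC = 1120 µg/L·hr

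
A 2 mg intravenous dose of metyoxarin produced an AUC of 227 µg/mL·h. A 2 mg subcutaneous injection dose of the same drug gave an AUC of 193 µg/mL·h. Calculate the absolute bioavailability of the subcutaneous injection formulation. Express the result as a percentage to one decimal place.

F = 85.0%

F = (AUC_ev / D_ev) / (AUC_iv / D_iv)
  = (193/2) / (227/2)
  = 96.5 / 113.5 = 0.8502
  = 85.02%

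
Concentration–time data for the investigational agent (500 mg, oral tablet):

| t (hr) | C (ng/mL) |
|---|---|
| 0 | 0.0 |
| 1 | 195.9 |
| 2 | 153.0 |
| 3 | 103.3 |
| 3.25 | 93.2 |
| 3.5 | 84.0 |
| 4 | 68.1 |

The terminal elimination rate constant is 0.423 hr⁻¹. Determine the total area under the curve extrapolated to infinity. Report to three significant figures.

AUC = 646 ng/mL·hr

Trapezoidal AUC_0→4:
  [0→1]: (0.0+195.9)/2 × 1 = 97.95
  [1→2]: (195.9+153.0)/2 × 1 = 174.45
  [2→3]: (153.0+103.3)/2 × 1 = 128.15
  [3→3.25]: (103.3+93.2)/2 × 0.25 = 24.5625
  [3.25→3.5]: (93.2+84.0)/2 × 0.25 = 22.15
  [3.5→4]: (84.0+68.1)/2 × 0.5 = 38.025
  Sum = 485.2875 ng/mL·hr
Extrapolated tail: C_last / k_e = 68.1 / 0.423 = 160.993
AUC_0→∞ = 485.2875 + 160.993 = 646.2805 ng/mL·hr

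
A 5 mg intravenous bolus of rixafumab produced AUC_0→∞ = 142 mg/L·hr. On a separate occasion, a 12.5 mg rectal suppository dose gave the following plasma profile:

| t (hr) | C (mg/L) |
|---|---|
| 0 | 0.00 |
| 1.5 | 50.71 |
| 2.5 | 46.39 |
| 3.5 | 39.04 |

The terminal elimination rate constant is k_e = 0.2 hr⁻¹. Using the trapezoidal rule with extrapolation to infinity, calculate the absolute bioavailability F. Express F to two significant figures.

Trapezoidal AUC_0→3.5 (rectal suppository):
  [0→1.5]: (0.00+50.71)/2 × 1.5 = 38.0325
  [1.5→2.5]: (50.71+46.39)/2 × 1 = 48.55
  [2.5→3.5]: (46.39+39.04)/2 × 1 = 42.715
  Sum = 129.2975 mg/L·hr
Tail: C_last/k_e = 39.04/0.2 = 195.200
AUC_0→∞ (rectal suppository) = 129.2975 + 195.200 = 324.4975 mg/L·hr
F = (AUC_ev/D_ev)/(AUC_iv/D_iv) = (324.4975/12.5)/(142/5) = 25.9598/28.4 = 0.9141

F = 0.91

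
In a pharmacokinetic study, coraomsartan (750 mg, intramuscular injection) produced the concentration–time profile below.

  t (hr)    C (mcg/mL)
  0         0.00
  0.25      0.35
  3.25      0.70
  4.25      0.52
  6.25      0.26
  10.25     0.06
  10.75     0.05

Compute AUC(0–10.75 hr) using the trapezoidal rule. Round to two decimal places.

Trapezoidal AUC_0→10.75:
  [0→0.25]: (0.00+0.35)/2 × 0.25 = 0.04375
  [0.25→3.25]: (0.35+0.70)/2 × 3 = 1.575
  [3.25→4.25]: (0.70+0.52)/2 × 1 = 0.61
  [4.25→6.25]: (0.52+0.26)/2 × 2 = 0.78
  [6.25→10.25]: (0.26+0.06)/2 × 4 = 0.64
  [10.25→10.75]: (0.06+0.05)/2 × 0.5 = 0.0275
  Sum = 3.67625 mcg/mL·hr

AUC = 3.68 mcg/mL·hr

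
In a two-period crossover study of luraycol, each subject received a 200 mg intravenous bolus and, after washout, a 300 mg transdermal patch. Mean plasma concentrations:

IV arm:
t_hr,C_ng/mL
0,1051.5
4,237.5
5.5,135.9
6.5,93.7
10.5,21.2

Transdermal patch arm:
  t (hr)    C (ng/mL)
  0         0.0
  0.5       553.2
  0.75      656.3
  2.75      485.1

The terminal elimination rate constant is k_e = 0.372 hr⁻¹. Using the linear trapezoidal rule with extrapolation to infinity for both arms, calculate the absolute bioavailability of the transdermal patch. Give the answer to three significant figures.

Trapezoidal AUC_0→10.5 (IV):
  [0→4]: (1051.5+237.5)/2 × 4 = 2578.0
  [4→5.5]: (237.5+135.9)/2 × 1.5 = 280.05
  [5.5→6.5]: (135.9+93.7)/2 × 1 = 114.8
  [6.5→10.5]: (93.7+21.2)/2 × 4 = 229.8
  Sum = 3202.65 ng/mL·hr
IV tail: 21.2/0.372 = 56.989; AUC_iv,0→∞ = 3202.65 + 56.989 = 3259.639 ng/mL·hr
Trapezoidal AUC_0→2.75 (transdermal patch):
  [0→0.5]: (0.0+553.2)/2 × 0.5 = 138.3
  [0.5→0.75]: (553.2+656.3)/2 × 0.25 = 151.1875
  [0.75→2.75]: (656.3+485.1)/2 × 2 = 1141.4
  Sum = 1430.8875 ng/mL·hr
transdermal patch tail: 485.1/0.372 = 1304.032; AUC_ev,0→∞ = 1430.8875 + 1304.032 = 2734.9195 ng/mL·hr
F = (AUC_ev/D_ev)/(AUC_iv/D_iv) = (2734.9195/300)/(3259.639/200) = 9.1164/16.298195 = 0.5594

F = 0.559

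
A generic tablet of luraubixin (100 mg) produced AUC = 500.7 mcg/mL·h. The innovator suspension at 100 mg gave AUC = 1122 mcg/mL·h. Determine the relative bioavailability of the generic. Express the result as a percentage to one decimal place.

F_rel = (AUC_test/D_test) / (AUC_ref/D_ref)
      = (500.7/100) / (1122/100)
      = 5.007 / 11.22 = 0.4463 = 44.63%

F_rel = 44.6%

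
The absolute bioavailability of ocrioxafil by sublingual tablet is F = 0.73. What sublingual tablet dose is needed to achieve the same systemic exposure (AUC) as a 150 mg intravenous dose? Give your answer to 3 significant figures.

For equal systemic exposure: F × D_ev = D_iv
D_ev = D_iv / F = 150 / 0.73 = 205.479 mg

D_sublingual = 205 mg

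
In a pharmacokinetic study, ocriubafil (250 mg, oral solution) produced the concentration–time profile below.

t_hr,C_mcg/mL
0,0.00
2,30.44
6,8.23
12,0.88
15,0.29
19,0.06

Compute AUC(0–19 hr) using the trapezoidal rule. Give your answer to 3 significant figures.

AUC = 138 mcg/mL·hr

Trapezoidal AUC_0→19:
  [0→2]: (0.00+30.44)/2 × 2 = 30.44
  [2→6]: (30.44+8.23)/2 × 4 = 77.34
  [6→12]: (8.23+0.88)/2 × 6 = 27.33
  [12→15]: (0.88+0.29)/2 × 3 = 1.755
  [15→19]: (0.29+0.06)/2 × 4 = 0.7
  Sum = 137.565 mcg/mL·hr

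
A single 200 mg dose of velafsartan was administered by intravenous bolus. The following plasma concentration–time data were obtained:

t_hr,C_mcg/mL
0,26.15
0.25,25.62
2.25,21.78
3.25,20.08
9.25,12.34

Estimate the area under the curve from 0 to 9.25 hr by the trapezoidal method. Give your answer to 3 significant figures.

AUC = 172 mcg/mL·hr

Trapezoidal AUC_0→9.25:
  [0→0.25]: (26.15+25.62)/2 × 0.25 = 6.47125
  [0.25→2.25]: (25.62+21.78)/2 × 2 = 47.4
  [2.25→3.25]: (21.78+20.08)/2 × 1 = 20.93
  [3.25→9.25]: (20.08+12.34)/2 × 6 = 97.26
  Sum = 172.06125 mcg/mL·hr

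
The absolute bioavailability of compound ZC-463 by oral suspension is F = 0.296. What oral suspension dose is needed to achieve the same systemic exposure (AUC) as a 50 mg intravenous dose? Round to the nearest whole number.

For equal systemic exposure: F × D_ev = D_iv
D_ev = D_iv / F = 50 / 0.296 = 168.919 mg

D_oral = 169 mg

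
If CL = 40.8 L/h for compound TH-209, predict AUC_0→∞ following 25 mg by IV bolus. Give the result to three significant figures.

AUC = 0.613 mg/L·h

AUC_0→∞ = Dose_iv / CL
        = 25 / 40.8 = 0.612745 mg/L·h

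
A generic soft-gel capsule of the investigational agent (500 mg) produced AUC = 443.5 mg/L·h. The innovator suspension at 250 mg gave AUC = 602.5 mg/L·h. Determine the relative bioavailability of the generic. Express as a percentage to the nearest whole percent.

F_rel = 37%

F_rel = (AUC_test/D_test) / (AUC_ref/D_ref)
      = (443.5/500) / (602.5/250)
      = 0.887 / 2.41 = 0.3680 = 36.80%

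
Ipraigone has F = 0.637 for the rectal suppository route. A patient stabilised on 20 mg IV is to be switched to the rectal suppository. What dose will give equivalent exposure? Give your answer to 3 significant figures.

D_rectal = 31.4 mg

For equal systemic exposure: F × D_ev = D_iv
D_ev = D_iv / F = 20 / 0.637 = 31.3972 mg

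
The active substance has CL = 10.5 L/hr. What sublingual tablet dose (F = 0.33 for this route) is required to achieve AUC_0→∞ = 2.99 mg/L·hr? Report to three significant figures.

Dose = CL × AUC_0→∞ / F
     = 10.5 × 2.99 / 0.33 = 95.1364 mg

Dose = 95.1 mg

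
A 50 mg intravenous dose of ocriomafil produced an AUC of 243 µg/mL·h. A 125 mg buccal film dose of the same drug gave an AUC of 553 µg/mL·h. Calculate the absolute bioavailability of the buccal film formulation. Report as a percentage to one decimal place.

F = (AUC_ev / D_ev) / (AUC_iv / D_iv)
  = (553/125) / (243/50)
  = 4.424 / 4.86 = 0.9103
  = 91.03%

F = 91.0%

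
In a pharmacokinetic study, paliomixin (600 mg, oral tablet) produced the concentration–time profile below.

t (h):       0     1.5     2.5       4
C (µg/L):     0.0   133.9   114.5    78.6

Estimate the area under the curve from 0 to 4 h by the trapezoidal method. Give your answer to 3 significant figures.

AUC = 369 µg/L·h

Trapezoidal AUC_0→4:
  [0→1.5]: (0.0+133.9)/2 × 1.5 = 100.425
  [1.5→2.5]: (133.9+114.5)/2 × 1 = 124.2
  [2.5→4]: (114.5+78.6)/2 × 1.5 = 144.825
  Sum = 369.45 µg/L·h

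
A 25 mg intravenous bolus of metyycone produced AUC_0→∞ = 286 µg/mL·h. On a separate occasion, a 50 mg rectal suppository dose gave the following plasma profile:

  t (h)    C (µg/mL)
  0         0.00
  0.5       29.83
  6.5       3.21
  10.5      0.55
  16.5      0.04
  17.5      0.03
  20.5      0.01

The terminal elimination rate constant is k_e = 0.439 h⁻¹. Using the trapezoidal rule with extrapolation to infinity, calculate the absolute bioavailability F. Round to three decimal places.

Trapezoidal AUC_0→20.5 (rectal suppository):
  [0→0.5]: (0.00+29.83)/2 × 0.5 = 7.4575
  [0.5→6.5]: (29.83+3.21)/2 × 6 = 99.12
  [6.5→10.5]: (3.21+0.55)/2 × 4 = 7.52
  [10.5→16.5]: (0.55+0.04)/2 × 6 = 1.77
  [16.5→17.5]: (0.04+0.03)/2 × 1 = 0.035
  [17.5→20.5]: (0.03+0.01)/2 × 3 = 0.06
  Sum = 115.9625 µg/mL·h
Tail: C_last/k_e = 0.01/0.439 = 0.023
AUC_0→∞ (rectal suppository) = 115.9625 + 0.023 = 115.9855 µg/mL·h
F = (AUC_ev/D_ev)/(AUC_iv/D_iv) = (115.9855/50)/(286/25) = 2.31971/11.44 = 0.2028

F = 0.203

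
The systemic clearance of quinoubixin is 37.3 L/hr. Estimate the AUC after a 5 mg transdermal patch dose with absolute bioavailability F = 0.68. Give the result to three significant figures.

AUC = 0.0912 mg/L·hr

AUC_0→∞ = F × Dose / CL
        = 0.68 × 5 / 37.3 = 0.0911528 mg/L·hr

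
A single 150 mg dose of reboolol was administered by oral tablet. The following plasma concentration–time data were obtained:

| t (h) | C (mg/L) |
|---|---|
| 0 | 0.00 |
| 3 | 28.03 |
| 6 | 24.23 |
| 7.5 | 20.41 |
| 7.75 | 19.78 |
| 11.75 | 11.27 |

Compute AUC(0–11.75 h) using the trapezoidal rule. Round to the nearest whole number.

AUC = 221 mg/L·h

Trapezoidal AUC_0→11.75:
  [0→3]: (0.00+28.03)/2 × 3 = 42.045
  [3→6]: (28.03+24.23)/2 × 3 = 78.39
  [6→7.5]: (24.23+20.41)/2 × 1.5 = 33.48
  [7.5→7.75]: (20.41+19.78)/2 × 0.25 = 5.02375
  [7.75→11.75]: (19.78+11.27)/2 × 4 = 62.1
  Sum = 221.03875 mg/L·h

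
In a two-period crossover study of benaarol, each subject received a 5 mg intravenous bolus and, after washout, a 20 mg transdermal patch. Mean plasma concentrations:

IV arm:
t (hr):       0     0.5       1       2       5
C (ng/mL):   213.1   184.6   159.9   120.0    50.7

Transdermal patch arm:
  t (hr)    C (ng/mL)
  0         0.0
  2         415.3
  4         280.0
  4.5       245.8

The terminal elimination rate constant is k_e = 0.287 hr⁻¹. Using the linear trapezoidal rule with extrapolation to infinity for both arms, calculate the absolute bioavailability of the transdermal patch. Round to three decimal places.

Trapezoidal AUC_0→5 (IV):
  [0→0.5]: (213.1+184.6)/2 × 0.5 = 99.425
  [0.5→1]: (184.6+159.9)/2 × 0.5 = 86.125
  [1→2]: (159.9+120.0)/2 × 1 = 139.95
  [2→5]: (120.0+50.7)/2 × 3 = 256.05
  Sum = 581.55 ng/mL·hr
IV tail: 50.7/0.287 = 176.655; AUC_iv,0→∞ = 581.55 + 176.655 = 758.205 ng/mL·hr
Trapezoidal AUC_0→4.5 (transdermal patch):
  [0→2]: (0.0+415.3)/2 × 2 = 415.3
  [2→4]: (415.3+280.0)/2 × 2 = 695.3
  [4→4.5]: (280.0+245.8)/2 × 0.5 = 131.45
  Sum = 1242.05 ng/mL·hr
transdermal patch tail: 245.8/0.287 = 856.446; AUC_ev,0→∞ = 1242.05 + 856.446 = 2098.496 ng/mL·hr
F = (AUC_ev/D_ev)/(AUC_iv/D_iv) = (2098.496/20)/(758.205/5) = 104.9248/151.641 = 0.6919

F = 0.692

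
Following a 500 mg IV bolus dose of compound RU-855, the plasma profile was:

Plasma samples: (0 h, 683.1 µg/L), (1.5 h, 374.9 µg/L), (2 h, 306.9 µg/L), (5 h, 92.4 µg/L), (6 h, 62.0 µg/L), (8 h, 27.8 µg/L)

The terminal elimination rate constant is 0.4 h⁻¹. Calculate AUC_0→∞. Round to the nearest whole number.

Trapezoidal AUC_0→8:
  [0→1.5]: (683.1+374.9)/2 × 1.5 = 793.5
  [1.5→2]: (374.9+306.9)/2 × 0.5 = 170.45
  [2→5]: (306.9+92.4)/2 × 3 = 598.95
  [5→6]: (92.4+62.0)/2 × 1 = 77.2
  [6→8]: (62.0+27.8)/2 × 2 = 89.8
  Sum = 1729.9 µg/L·h
Extrapolated tail: C_last / k_e = 27.8 / 0.4 = 69.500
AUC_0→∞ = 1729.9 + 69.500 = 1799.4 µg/L·h

AUC = 1799 µg/L·h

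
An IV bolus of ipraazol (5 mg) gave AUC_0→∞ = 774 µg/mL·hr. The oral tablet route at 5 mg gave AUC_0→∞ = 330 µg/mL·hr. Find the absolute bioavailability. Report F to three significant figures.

F = (AUC_ev / D_ev) / (AUC_iv / D_iv)
  = (330/5) / (774/5)
  = 66 / 154.8 = 0.4264

F = 0.426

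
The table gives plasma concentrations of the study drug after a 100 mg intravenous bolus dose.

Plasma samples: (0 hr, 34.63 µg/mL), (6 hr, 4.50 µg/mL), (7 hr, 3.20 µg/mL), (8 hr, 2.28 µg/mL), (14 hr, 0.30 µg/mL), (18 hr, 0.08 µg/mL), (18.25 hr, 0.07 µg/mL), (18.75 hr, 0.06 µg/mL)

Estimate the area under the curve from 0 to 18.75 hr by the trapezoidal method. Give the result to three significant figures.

AUC = 133 µg/mL·hr

Trapezoidal AUC_0→18.75:
  [0→6]: (34.63+4.50)/2 × 6 = 117.39
  [6→7]: (4.50+3.20)/2 × 1 = 3.85
  [7→8]: (3.20+2.28)/2 × 1 = 2.74
  [8→14]: (2.28+0.30)/2 × 6 = 7.74
  [14→18]: (0.30+0.08)/2 × 4 = 0.76
  [18→18.25]: (0.08+0.07)/2 × 0.25 = 0.01875
  [18.25→18.75]: (0.07+0.06)/2 × 0.5 = 0.0325
  Sum = 132.53125 µg/mL·hr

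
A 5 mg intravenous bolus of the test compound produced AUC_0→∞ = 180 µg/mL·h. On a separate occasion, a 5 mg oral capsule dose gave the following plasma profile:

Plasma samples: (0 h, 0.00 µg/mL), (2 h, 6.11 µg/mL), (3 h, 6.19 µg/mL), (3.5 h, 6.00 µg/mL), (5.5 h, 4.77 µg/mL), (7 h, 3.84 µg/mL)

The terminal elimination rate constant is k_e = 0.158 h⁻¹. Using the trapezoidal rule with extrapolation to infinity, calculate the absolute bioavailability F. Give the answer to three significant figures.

Trapezoidal AUC_0→7 (oral capsule):
  [0→2]: (0.00+6.11)/2 × 2 = 6.11
  [2→3]: (6.11+6.19)/2 × 1 = 6.15
  [3→3.5]: (6.19+6.00)/2 × 0.5 = 3.0475
  [3.5→5.5]: (6.00+4.77)/2 × 2 = 10.77
  [5.5→7]: (4.77+3.84)/2 × 1.5 = 6.4575
  Sum = 32.535 µg/mL·h
Tail: C_last/k_e = 3.84/0.158 = 24.304
AUC_0→∞ (oral capsule) = 32.535 + 24.304 = 56.839 µg/mL·h
F = (AUC_ev/D_ev)/(AUC_iv/D_iv) = (56.839/5)/(180/5) = 11.3678/36 = 0.3158

F = 0.316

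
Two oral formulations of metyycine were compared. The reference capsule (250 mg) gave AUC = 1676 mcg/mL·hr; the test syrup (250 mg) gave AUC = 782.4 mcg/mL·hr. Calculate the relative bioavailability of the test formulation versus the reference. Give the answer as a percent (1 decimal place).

F_rel = (AUC_test/D_test) / (AUC_ref/D_ref)
      = (782.4/250) / (1676/250)
      = 3.1296 / 6.704 = 0.4668 = 46.68%

F_rel = 46.7%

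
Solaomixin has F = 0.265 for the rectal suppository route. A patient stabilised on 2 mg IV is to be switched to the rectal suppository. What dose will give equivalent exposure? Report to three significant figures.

D_rectal = 7.55 mg

For equal systemic exposure: F × D_ev = D_iv
D_ev = D_iv / F = 2 / 0.265 = 7.54717 mg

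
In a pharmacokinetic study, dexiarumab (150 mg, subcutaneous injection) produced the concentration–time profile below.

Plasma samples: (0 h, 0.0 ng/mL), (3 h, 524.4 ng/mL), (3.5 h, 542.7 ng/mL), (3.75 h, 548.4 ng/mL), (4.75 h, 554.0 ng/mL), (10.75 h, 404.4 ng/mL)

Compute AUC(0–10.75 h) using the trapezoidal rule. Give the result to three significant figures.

Trapezoidal AUC_0→10.75:
  [0→3]: (0.0+524.4)/2 × 3 = 786.6
  [3→3.5]: (524.4+542.7)/2 × 0.5 = 266.775
  [3.5→3.75]: (542.7+548.4)/2 × 0.25 = 136.3875
  [3.75→4.75]: (548.4+554.0)/2 × 1 = 551.2
  [4.75→10.75]: (554.0+404.4)/2 × 6 = 2875.2
  Sum = 4616.1625 ng/mL·h

AUC = 4620 ng/mL·h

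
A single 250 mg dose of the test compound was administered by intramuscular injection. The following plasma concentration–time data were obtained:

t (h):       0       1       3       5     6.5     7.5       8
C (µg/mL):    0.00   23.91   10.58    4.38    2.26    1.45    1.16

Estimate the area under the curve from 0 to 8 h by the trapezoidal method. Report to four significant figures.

Trapezoidal AUC_0→8:
  [0→1]: (0.00+23.91)/2 × 1 = 11.955
  [1→3]: (23.91+10.58)/2 × 2 = 34.49
  [3→5]: (10.58+4.38)/2 × 2 = 14.96
  [5→6.5]: (4.38+2.26)/2 × 1.5 = 4.98
  [6.5→7.5]: (2.26+1.45)/2 × 1 = 1.855
  [7.5→8]: (1.45+1.16)/2 × 0.5 = 0.6525
  Sum = 68.8925 µg/mL·h

AUC = 68.89 µg/mL·h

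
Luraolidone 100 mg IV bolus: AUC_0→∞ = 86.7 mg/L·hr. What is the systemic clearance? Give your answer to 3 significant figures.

CL = Dose_iv / AUC_0→∞
   = 100 / 86.7 = 1.1534 L/hr

CL = 1.15 L/hr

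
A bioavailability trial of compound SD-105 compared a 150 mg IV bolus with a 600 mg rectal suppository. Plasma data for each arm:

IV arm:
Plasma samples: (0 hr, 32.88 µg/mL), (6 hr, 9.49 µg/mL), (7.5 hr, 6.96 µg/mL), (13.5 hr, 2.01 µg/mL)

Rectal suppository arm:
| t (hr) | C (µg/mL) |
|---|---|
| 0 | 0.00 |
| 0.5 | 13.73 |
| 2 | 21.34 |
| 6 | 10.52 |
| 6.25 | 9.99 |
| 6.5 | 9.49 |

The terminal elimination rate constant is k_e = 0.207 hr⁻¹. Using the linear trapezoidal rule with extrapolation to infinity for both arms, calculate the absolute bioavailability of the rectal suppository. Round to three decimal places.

F = 0.205

Trapezoidal AUC_0→13.5 (IV):
  [0→6]: (32.88+9.49)/2 × 6 = 127.11
  [6→7.5]: (9.49+6.96)/2 × 1.5 = 12.3375
  [7.5→13.5]: (6.96+2.01)/2 × 6 = 26.91
  Sum = 166.3575 µg/mL·hr
IV tail: 2.01/0.207 = 9.710; AUC_iv,0→∞ = 166.3575 + 9.710 = 176.0675 µg/mL·hr
Trapezoidal AUC_0→6.5 (rectal suppository):
  [0→0.5]: (0.00+13.73)/2 × 0.5 = 3.4325
  [0.5→2]: (13.73+21.34)/2 × 1.5 = 26.3025
  [2→6]: (21.34+10.52)/2 × 4 = 63.72
  [6→6.25]: (10.52+9.99)/2 × 0.25 = 2.56375
  [6.25→6.5]: (9.99+9.49)/2 × 0.25 = 2.435
  Sum = 98.45375 µg/mL·hr
rectal suppository tail: 9.49/0.207 = 45.845; AUC_ev,0→∞ = 98.45375 + 45.845 = 144.29875 µg/mL·hr
F = (AUC_ev/D_ev)/(AUC_iv/D_iv) = (144.29875/600)/(176.0675/150) = 0.240498/1.17378 = 0.2049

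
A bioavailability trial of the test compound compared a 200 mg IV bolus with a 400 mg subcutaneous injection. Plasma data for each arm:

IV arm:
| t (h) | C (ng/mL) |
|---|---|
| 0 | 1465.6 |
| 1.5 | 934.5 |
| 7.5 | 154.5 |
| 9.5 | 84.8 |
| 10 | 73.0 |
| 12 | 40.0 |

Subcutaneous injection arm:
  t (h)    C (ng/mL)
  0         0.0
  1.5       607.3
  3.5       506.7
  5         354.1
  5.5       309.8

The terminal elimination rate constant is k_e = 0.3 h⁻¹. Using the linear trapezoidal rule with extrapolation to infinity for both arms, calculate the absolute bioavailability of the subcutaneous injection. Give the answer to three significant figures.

Trapezoidal AUC_0→12 (IV):
  [0→1.5]: (1465.6+934.5)/2 × 1.5 = 1800.075
  [1.5→7.5]: (934.5+154.5)/2 × 6 = 3267.0
  [7.5→9.5]: (154.5+84.8)/2 × 2 = 239.3
  [9.5→10]: (84.8+73.0)/2 × 0.5 = 39.45
  [10→12]: (73.0+40.0)/2 × 2 = 113.0
  Sum = 5458.825 ng/mL·h
IV tail: 40.0/0.3 = 133.333; AUC_iv,0→∞ = 5458.825 + 133.333 = 5592.158 ng/mL·h
Trapezoidal AUC_0→5.5 (subcutaneous injection):
  [0→1.5]: (0.0+607.3)/2 × 1.5 = 455.475
  [1.5→3.5]: (607.3+506.7)/2 × 2 = 1114.0
  [3.5→5]: (506.7+354.1)/2 × 1.5 = 645.6
  [5→5.5]: (354.1+309.8)/2 × 0.5 = 165.975
  Sum = 2381.05 ng/mL·h
subcutaneous injection tail: 309.8/0.3 = 1032.667; AUC_ev,0→∞ = 2381.05 + 1032.667 = 3413.717 ng/mL·h
F = (AUC_ev/D_ev)/(AUC_iv/D_iv) = (3413.717/400)/(5592.158/200) = 8.5342925/27.96079 = 0.3052

F = 0.305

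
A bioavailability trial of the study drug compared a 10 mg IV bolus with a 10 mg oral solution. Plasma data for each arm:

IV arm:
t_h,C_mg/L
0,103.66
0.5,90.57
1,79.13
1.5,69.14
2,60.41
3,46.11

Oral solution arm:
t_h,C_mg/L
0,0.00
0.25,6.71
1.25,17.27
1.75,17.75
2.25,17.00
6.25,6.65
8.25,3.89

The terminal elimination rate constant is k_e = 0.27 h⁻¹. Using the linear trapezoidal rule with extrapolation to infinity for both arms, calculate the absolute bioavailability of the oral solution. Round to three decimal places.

Trapezoidal AUC_0→3 (IV):
  [0→0.5]: (103.66+90.57)/2 × 0.5 = 48.5575
  [0.5→1]: (90.57+79.13)/2 × 0.5 = 42.425
  [1→1.5]: (79.13+69.14)/2 × 0.5 = 37.0675
  [1.5→2]: (69.14+60.41)/2 × 0.5 = 32.3875
  [2→3]: (60.41+46.11)/2 × 1 = 53.26
  Sum = 213.6975 mg/L·h
IV tail: 46.11/0.27 = 170.778; AUC_iv,0→∞ = 213.6975 + 170.778 = 384.4755 mg/L·h
Trapezoidal AUC_0→8.25 (oral solution):
  [0→0.25]: (0.00+6.71)/2 × 0.25 = 0.83875
  [0.25→1.25]: (6.71+17.27)/2 × 1 = 11.99
  [1.25→1.75]: (17.27+17.75)/2 × 0.5 = 8.755
  [1.75→2.25]: (17.75+17.00)/2 × 0.5 = 8.6875
  [2.25→6.25]: (17.00+6.65)/2 × 4 = 47.3
  [6.25→8.25]: (6.65+3.89)/2 × 2 = 10.54
  Sum = 88.11125 mg/L·h
oral solution tail: 3.89/0.27 = 14.407; AUC_ev,0→∞ = 88.11125 + 14.407 = 102.51825 mg/L·h
F = (AUC_ev/D_ev)/(AUC_iv/D_iv) = (102.51825/10)/(384.4755/10) = 10.251825/38.44755 = 0.2666

F = 0.267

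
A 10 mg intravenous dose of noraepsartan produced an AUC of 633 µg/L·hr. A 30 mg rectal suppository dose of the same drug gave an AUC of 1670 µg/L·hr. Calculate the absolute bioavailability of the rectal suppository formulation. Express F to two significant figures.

F = 0.88

F = (AUC_ev / D_ev) / (AUC_iv / D_iv)
  = (1670/30) / (633/10)
  = 55.6667 / 63.3 = 0.8794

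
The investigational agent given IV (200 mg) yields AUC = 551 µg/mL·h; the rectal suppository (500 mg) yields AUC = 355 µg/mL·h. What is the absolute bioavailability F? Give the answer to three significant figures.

F = (AUC_ev / D_ev) / (AUC_iv / D_iv)
  = (355/500) / (551/200)
  = 0.71 / 2.755 = 0.2577

F = 0.258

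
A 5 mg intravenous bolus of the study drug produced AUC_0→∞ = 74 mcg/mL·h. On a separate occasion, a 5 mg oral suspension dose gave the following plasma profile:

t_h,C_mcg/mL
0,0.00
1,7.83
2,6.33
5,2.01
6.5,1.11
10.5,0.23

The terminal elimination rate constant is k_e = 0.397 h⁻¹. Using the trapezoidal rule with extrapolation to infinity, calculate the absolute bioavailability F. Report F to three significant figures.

F = 0.393

Trapezoidal AUC_0→10.5 (oral suspension):
  [0→1]: (0.00+7.83)/2 × 1 = 3.915
  [1→2]: (7.83+6.33)/2 × 1 = 7.08
  [2→5]: (6.33+2.01)/2 × 3 = 12.51
  [5→6.5]: (2.01+1.11)/2 × 1.5 = 2.34
  [6.5→10.5]: (1.11+0.23)/2 × 4 = 2.68
  Sum = 28.525 mcg/mL·h
Tail: C_last/k_e = 0.23/0.397 = 0.579
AUC_0→∞ (oral suspension) = 28.525 + 0.579 = 29.104 mcg/mL·h
F = (AUC_ev/D_ev)/(AUC_iv/D_iv) = (29.104/5)/(74/5) = 5.8208/14.8 = 0.3933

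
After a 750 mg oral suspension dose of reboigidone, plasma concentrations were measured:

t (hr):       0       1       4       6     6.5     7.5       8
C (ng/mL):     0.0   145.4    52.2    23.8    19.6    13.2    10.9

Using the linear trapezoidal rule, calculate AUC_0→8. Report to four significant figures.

Trapezoidal AUC_0→8:
  [0→1]: (0.0+145.4)/2 × 1 = 72.7
  [1→4]: (145.4+52.2)/2 × 3 = 296.4
  [4→6]: (52.2+23.8)/2 × 2 = 76.0
  [6→6.5]: (23.8+19.6)/2 × 0.5 = 10.85
  [6.5→7.5]: (19.6+13.2)/2 × 1 = 16.4
  [7.5→8]: (13.2+10.9)/2 × 0.5 = 6.025
  Sum = 478.375 ng/mL·hr

AUC = 478.4 ng/mL·hr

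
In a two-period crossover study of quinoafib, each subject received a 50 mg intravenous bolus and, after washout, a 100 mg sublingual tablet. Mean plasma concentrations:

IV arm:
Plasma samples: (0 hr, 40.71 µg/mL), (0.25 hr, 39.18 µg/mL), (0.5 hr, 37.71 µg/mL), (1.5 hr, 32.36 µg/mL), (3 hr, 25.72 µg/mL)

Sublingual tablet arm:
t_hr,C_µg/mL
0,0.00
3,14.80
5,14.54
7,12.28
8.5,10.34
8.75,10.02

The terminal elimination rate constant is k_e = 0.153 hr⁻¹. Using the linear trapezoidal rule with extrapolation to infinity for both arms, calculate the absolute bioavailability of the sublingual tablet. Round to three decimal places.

F = 0.307

Trapezoidal AUC_0→3 (IV):
  [0→0.25]: (40.71+39.18)/2 × 0.25 = 9.98625
  [0.25→0.5]: (39.18+37.71)/2 × 0.25 = 9.61125
  [0.5→1.5]: (37.71+32.36)/2 × 1 = 35.035
  [1.5→3]: (32.36+25.72)/2 × 1.5 = 43.56
  Sum = 98.1925 µg/mL·hr
IV tail: 25.72/0.153 = 168.105; AUC_iv,0→∞ = 98.1925 + 168.105 = 266.2975 µg/mL·hr
Trapezoidal AUC_0→8.75 (sublingual tablet):
  [0→3]: (0.00+14.80)/2 × 3 = 22.2
  [3→5]: (14.80+14.54)/2 × 2 = 29.34
  [5→7]: (14.54+12.28)/2 × 2 = 26.82
  [7→8.5]: (12.28+10.34)/2 × 1.5 = 16.965
  [8.5→8.75]: (10.34+10.02)/2 × 0.25 = 2.545
  Sum = 97.87 µg/mL·hr
sublingual tablet tail: 10.02/0.153 = 65.490; AUC_ev,0→∞ = 97.87 + 65.490 = 163.36 µg/mL·hr
F = (AUC_ev/D_ev)/(AUC_iv/D_iv) = (163.36/100)/(266.2975/50) = 1.6336/5.32595 = 0.3067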